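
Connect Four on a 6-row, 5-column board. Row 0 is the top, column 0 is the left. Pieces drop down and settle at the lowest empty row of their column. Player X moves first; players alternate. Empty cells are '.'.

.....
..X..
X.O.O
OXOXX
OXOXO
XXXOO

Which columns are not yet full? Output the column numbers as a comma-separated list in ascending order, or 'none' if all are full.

col 0: top cell = '.' → open
col 1: top cell = '.' → open
col 2: top cell = '.' → open
col 3: top cell = '.' → open
col 4: top cell = '.' → open

Answer: 0,1,2,3,4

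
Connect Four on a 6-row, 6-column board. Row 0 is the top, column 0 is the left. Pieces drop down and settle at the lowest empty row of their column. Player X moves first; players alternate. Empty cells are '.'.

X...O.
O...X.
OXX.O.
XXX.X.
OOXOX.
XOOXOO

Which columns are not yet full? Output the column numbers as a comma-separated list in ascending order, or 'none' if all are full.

Answer: 1,2,3,5

Derivation:
col 0: top cell = 'X' → FULL
col 1: top cell = '.' → open
col 2: top cell = '.' → open
col 3: top cell = '.' → open
col 4: top cell = 'O' → FULL
col 5: top cell = '.' → open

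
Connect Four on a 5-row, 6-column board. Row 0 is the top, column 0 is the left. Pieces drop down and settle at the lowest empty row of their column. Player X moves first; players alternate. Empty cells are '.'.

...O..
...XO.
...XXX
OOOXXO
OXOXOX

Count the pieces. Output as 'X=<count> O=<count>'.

X=9 O=9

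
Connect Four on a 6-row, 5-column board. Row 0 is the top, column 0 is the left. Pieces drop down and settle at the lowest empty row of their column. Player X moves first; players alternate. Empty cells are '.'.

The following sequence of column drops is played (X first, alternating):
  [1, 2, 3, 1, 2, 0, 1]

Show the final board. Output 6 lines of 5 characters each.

Move 1: X drops in col 1, lands at row 5
Move 2: O drops in col 2, lands at row 5
Move 3: X drops in col 3, lands at row 5
Move 4: O drops in col 1, lands at row 4
Move 5: X drops in col 2, lands at row 4
Move 6: O drops in col 0, lands at row 5
Move 7: X drops in col 1, lands at row 3

Answer: .....
.....
.....
.X...
.OX..
OXOX.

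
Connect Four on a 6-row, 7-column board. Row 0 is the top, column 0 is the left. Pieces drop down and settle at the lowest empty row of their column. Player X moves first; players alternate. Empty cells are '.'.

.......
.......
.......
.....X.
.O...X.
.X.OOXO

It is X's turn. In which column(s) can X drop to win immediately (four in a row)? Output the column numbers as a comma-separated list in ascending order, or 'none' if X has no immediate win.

col 0: drop X → no win
col 1: drop X → no win
col 2: drop X → no win
col 3: drop X → no win
col 4: drop X → no win
col 5: drop X → WIN!
col 6: drop X → no win

Answer: 5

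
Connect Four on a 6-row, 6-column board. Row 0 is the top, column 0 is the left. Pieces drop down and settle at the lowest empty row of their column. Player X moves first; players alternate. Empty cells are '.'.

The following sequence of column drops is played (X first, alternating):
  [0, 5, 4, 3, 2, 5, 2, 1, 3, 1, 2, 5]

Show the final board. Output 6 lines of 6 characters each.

Move 1: X drops in col 0, lands at row 5
Move 2: O drops in col 5, lands at row 5
Move 3: X drops in col 4, lands at row 5
Move 4: O drops in col 3, lands at row 5
Move 5: X drops in col 2, lands at row 5
Move 6: O drops in col 5, lands at row 4
Move 7: X drops in col 2, lands at row 4
Move 8: O drops in col 1, lands at row 5
Move 9: X drops in col 3, lands at row 4
Move 10: O drops in col 1, lands at row 4
Move 11: X drops in col 2, lands at row 3
Move 12: O drops in col 5, lands at row 3

Answer: ......
......
......
..X..O
.OXX.O
XOXOXO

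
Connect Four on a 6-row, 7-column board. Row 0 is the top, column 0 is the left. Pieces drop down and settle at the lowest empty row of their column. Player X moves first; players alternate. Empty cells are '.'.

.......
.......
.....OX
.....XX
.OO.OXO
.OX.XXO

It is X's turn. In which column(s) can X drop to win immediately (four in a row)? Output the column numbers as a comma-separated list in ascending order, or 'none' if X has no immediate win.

Answer: 3

Derivation:
col 0: drop X → no win
col 1: drop X → no win
col 2: drop X → no win
col 3: drop X → WIN!
col 4: drop X → no win
col 5: drop X → no win
col 6: drop X → no win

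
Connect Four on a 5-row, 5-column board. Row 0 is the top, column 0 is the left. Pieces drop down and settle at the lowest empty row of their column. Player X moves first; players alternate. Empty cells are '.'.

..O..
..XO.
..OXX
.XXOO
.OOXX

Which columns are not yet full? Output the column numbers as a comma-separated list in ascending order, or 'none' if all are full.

Answer: 0,1,3,4

Derivation:
col 0: top cell = '.' → open
col 1: top cell = '.' → open
col 2: top cell = 'O' → FULL
col 3: top cell = '.' → open
col 4: top cell = '.' → open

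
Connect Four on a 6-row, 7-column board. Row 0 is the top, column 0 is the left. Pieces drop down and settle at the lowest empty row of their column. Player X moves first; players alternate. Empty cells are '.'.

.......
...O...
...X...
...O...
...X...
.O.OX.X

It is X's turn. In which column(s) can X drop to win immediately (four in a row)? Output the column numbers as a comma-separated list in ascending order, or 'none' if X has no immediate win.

col 0: drop X → no win
col 1: drop X → no win
col 2: drop X → no win
col 3: drop X → no win
col 4: drop X → no win
col 5: drop X → no win
col 6: drop X → no win

Answer: none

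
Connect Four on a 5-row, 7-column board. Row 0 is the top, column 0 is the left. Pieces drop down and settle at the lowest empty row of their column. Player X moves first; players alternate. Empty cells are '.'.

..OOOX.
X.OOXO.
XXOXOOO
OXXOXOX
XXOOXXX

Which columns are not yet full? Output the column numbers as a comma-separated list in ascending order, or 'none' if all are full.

col 0: top cell = '.' → open
col 1: top cell = '.' → open
col 2: top cell = 'O' → FULL
col 3: top cell = 'O' → FULL
col 4: top cell = 'O' → FULL
col 5: top cell = 'X' → FULL
col 6: top cell = '.' → open

Answer: 0,1,6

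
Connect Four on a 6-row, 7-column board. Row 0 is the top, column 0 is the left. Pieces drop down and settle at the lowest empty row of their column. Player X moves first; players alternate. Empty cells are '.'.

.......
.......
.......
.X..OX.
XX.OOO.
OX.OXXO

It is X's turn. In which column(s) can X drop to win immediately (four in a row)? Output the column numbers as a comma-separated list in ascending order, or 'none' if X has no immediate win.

col 0: drop X → no win
col 1: drop X → WIN!
col 2: drop X → no win
col 3: drop X → no win
col 4: drop X → no win
col 5: drop X → no win
col 6: drop X → no win

Answer: 1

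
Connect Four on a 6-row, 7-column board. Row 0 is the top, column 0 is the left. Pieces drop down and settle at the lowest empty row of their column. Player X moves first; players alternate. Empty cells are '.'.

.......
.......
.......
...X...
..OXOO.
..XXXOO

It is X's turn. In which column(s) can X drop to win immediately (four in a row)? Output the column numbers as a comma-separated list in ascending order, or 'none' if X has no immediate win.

col 0: drop X → no win
col 1: drop X → WIN!
col 2: drop X → no win
col 3: drop X → WIN!
col 4: drop X → no win
col 5: drop X → no win
col 6: drop X → no win

Answer: 1,3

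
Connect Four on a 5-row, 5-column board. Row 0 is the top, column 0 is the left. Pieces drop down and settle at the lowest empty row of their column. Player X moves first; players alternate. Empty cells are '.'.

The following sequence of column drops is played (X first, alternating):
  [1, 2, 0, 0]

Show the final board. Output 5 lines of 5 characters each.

Move 1: X drops in col 1, lands at row 4
Move 2: O drops in col 2, lands at row 4
Move 3: X drops in col 0, lands at row 4
Move 4: O drops in col 0, lands at row 3

Answer: .....
.....
.....
O....
XXO..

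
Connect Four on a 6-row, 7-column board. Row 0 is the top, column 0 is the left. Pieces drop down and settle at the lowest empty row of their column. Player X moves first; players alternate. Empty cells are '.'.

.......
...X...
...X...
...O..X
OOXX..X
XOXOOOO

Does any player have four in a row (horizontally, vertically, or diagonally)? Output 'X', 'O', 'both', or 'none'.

O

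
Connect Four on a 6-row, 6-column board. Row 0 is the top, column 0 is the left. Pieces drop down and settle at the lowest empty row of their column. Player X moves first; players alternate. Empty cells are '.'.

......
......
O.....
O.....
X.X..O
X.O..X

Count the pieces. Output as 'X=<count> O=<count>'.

X=4 O=4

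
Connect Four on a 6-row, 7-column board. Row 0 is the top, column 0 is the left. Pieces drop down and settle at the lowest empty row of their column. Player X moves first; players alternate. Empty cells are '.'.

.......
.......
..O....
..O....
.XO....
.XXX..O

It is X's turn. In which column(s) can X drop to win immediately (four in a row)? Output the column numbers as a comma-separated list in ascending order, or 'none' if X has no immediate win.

col 0: drop X → WIN!
col 1: drop X → no win
col 2: drop X → no win
col 3: drop X → no win
col 4: drop X → WIN!
col 5: drop X → no win
col 6: drop X → no win

Answer: 0,4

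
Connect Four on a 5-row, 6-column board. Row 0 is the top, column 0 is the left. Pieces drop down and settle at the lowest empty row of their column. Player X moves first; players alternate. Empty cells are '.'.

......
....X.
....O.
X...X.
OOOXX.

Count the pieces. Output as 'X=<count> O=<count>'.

X=5 O=4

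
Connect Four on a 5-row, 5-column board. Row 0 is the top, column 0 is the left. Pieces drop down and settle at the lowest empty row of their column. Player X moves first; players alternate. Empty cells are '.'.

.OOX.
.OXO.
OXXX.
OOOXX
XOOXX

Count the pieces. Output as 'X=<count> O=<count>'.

X=10 O=10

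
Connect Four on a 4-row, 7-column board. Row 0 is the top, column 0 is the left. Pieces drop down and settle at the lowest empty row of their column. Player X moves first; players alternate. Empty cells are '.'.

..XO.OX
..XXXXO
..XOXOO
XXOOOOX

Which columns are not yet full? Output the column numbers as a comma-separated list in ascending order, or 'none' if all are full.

Answer: 0,1,4

Derivation:
col 0: top cell = '.' → open
col 1: top cell = '.' → open
col 2: top cell = 'X' → FULL
col 3: top cell = 'O' → FULL
col 4: top cell = '.' → open
col 5: top cell = 'O' → FULL
col 6: top cell = 'X' → FULL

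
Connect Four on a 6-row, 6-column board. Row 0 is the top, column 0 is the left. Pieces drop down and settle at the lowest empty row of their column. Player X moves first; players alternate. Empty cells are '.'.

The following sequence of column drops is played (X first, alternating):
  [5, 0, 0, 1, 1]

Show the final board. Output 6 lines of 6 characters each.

Answer: ......
......
......
......
XX....
OO...X

Derivation:
Move 1: X drops in col 5, lands at row 5
Move 2: O drops in col 0, lands at row 5
Move 3: X drops in col 0, lands at row 4
Move 4: O drops in col 1, lands at row 5
Move 5: X drops in col 1, lands at row 4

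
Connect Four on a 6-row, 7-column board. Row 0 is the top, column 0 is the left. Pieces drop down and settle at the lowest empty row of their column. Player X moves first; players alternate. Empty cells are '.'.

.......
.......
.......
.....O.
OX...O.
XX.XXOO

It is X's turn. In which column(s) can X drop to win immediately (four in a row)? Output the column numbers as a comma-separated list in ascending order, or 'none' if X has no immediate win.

col 0: drop X → no win
col 1: drop X → no win
col 2: drop X → WIN!
col 3: drop X → no win
col 4: drop X → no win
col 5: drop X → no win
col 6: drop X → no win

Answer: 2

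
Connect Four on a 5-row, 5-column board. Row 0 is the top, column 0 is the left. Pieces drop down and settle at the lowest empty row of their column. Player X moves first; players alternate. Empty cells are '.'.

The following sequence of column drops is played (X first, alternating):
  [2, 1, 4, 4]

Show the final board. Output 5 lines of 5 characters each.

Answer: .....
.....
.....
....O
.OX.X

Derivation:
Move 1: X drops in col 2, lands at row 4
Move 2: O drops in col 1, lands at row 4
Move 3: X drops in col 4, lands at row 4
Move 4: O drops in col 4, lands at row 3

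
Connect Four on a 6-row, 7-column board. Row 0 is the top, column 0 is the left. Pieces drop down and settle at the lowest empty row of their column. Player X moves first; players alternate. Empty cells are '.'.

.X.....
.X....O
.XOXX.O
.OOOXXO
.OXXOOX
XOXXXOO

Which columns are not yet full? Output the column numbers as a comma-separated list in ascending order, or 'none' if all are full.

col 0: top cell = '.' → open
col 1: top cell = 'X' → FULL
col 2: top cell = '.' → open
col 3: top cell = '.' → open
col 4: top cell = '.' → open
col 5: top cell = '.' → open
col 6: top cell = '.' → open

Answer: 0,2,3,4,5,6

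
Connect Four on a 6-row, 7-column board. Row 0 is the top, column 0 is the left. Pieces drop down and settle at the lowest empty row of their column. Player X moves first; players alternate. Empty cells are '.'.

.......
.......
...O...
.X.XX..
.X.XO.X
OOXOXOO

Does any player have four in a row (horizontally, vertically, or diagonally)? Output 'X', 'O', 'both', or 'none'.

none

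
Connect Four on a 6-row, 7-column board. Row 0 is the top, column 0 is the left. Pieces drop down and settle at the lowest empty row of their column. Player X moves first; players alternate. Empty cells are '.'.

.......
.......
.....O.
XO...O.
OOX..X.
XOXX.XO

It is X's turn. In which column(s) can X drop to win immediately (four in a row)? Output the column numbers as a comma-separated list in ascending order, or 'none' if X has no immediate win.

Answer: 4

Derivation:
col 0: drop X → no win
col 1: drop X → no win
col 2: drop X → no win
col 3: drop X → no win
col 4: drop X → WIN!
col 5: drop X → no win
col 6: drop X → no win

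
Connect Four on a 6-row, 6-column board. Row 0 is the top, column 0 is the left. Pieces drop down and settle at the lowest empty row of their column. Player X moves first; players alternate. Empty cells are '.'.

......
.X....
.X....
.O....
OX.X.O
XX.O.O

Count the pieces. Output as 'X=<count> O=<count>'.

X=6 O=5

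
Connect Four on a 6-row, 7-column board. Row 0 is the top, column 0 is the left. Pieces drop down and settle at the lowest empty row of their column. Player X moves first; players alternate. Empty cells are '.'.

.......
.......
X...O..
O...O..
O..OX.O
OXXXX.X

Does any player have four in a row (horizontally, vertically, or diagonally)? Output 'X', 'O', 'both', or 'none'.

X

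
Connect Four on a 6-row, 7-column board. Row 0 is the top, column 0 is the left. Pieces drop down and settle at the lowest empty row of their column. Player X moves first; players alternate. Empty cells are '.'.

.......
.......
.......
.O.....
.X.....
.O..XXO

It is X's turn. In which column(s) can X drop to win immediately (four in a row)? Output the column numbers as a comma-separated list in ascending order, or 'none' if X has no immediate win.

col 0: drop X → no win
col 1: drop X → no win
col 2: drop X → no win
col 3: drop X → no win
col 4: drop X → no win
col 5: drop X → no win
col 6: drop X → no win

Answer: none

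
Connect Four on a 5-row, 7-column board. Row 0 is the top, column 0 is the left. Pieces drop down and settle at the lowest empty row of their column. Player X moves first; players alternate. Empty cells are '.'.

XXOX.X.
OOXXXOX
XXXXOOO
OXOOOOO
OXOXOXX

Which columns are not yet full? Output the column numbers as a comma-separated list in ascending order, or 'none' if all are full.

col 0: top cell = 'X' → FULL
col 1: top cell = 'X' → FULL
col 2: top cell = 'O' → FULL
col 3: top cell = 'X' → FULL
col 4: top cell = '.' → open
col 5: top cell = 'X' → FULL
col 6: top cell = '.' → open

Answer: 4,6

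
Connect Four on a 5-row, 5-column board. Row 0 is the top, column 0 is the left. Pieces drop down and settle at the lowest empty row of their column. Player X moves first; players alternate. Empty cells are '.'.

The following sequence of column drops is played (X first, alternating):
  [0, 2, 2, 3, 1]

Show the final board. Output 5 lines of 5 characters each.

Move 1: X drops in col 0, lands at row 4
Move 2: O drops in col 2, lands at row 4
Move 3: X drops in col 2, lands at row 3
Move 4: O drops in col 3, lands at row 4
Move 5: X drops in col 1, lands at row 4

Answer: .....
.....
.....
..X..
XXOO.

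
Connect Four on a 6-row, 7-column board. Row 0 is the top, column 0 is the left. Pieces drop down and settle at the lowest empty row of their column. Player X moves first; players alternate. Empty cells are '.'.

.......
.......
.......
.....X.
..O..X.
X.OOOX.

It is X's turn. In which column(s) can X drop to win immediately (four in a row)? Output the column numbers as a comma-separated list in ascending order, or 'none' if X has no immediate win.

col 0: drop X → no win
col 1: drop X → no win
col 2: drop X → no win
col 3: drop X → no win
col 4: drop X → no win
col 5: drop X → WIN!
col 6: drop X → no win

Answer: 5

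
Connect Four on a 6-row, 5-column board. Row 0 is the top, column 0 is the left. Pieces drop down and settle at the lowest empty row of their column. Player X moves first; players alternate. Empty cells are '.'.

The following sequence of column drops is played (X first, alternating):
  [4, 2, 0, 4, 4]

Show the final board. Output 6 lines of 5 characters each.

Answer: .....
.....
.....
....X
....O
X.O.X

Derivation:
Move 1: X drops in col 4, lands at row 5
Move 2: O drops in col 2, lands at row 5
Move 3: X drops in col 0, lands at row 5
Move 4: O drops in col 4, lands at row 4
Move 5: X drops in col 4, lands at row 3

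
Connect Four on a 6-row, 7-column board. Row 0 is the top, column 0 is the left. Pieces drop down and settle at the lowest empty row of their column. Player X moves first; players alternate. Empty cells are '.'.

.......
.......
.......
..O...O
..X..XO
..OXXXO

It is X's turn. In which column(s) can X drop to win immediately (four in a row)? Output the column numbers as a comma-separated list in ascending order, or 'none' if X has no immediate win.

col 0: drop X → no win
col 1: drop X → no win
col 2: drop X → no win
col 3: drop X → no win
col 4: drop X → no win
col 5: drop X → no win
col 6: drop X → no win

Answer: none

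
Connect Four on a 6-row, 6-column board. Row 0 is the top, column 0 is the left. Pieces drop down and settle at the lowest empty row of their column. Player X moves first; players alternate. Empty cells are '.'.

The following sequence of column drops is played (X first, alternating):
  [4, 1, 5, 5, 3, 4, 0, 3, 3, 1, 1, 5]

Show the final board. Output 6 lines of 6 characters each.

Move 1: X drops in col 4, lands at row 5
Move 2: O drops in col 1, lands at row 5
Move 3: X drops in col 5, lands at row 5
Move 4: O drops in col 5, lands at row 4
Move 5: X drops in col 3, lands at row 5
Move 6: O drops in col 4, lands at row 4
Move 7: X drops in col 0, lands at row 5
Move 8: O drops in col 3, lands at row 4
Move 9: X drops in col 3, lands at row 3
Move 10: O drops in col 1, lands at row 4
Move 11: X drops in col 1, lands at row 3
Move 12: O drops in col 5, lands at row 3

Answer: ......
......
......
.X.X.O
.O.OOO
XO.XXX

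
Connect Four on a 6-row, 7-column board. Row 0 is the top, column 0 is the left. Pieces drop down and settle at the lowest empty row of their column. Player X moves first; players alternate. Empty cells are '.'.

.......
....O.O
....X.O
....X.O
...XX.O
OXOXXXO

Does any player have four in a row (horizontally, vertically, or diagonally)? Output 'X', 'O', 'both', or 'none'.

both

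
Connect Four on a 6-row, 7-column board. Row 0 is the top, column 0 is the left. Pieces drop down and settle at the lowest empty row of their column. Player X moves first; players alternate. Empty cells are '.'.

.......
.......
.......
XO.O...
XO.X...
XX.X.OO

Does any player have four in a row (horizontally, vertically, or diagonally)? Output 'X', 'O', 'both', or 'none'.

none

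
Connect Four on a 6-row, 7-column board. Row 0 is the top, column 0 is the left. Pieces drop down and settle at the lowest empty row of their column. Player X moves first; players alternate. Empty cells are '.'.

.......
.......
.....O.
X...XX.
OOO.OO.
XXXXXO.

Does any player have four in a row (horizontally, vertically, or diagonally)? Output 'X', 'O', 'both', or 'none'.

X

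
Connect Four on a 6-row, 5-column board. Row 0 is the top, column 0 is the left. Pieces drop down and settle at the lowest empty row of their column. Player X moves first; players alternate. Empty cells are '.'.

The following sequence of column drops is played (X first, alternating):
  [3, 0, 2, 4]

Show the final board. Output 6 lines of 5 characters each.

Answer: .....
.....
.....
.....
.....
O.XXO

Derivation:
Move 1: X drops in col 3, lands at row 5
Move 2: O drops in col 0, lands at row 5
Move 3: X drops in col 2, lands at row 5
Move 4: O drops in col 4, lands at row 5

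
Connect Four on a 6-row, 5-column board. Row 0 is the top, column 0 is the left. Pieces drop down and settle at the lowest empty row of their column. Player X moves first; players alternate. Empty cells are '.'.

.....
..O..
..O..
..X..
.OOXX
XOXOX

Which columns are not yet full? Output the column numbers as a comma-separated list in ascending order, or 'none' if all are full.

col 0: top cell = '.' → open
col 1: top cell = '.' → open
col 2: top cell = '.' → open
col 3: top cell = '.' → open
col 4: top cell = '.' → open

Answer: 0,1,2,3,4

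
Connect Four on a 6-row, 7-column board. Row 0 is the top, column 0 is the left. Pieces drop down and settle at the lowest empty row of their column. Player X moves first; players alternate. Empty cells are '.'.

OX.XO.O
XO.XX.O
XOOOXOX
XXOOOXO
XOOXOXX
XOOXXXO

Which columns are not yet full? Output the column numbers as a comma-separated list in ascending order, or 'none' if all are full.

Answer: 2,5

Derivation:
col 0: top cell = 'O' → FULL
col 1: top cell = 'X' → FULL
col 2: top cell = '.' → open
col 3: top cell = 'X' → FULL
col 4: top cell = 'O' → FULL
col 5: top cell = '.' → open
col 6: top cell = 'O' → FULL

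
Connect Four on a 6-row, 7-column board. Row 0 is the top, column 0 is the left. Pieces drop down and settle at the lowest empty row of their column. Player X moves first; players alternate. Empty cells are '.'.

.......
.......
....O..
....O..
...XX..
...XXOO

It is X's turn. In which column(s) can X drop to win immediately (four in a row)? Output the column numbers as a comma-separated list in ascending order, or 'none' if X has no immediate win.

Answer: none

Derivation:
col 0: drop X → no win
col 1: drop X → no win
col 2: drop X → no win
col 3: drop X → no win
col 4: drop X → no win
col 5: drop X → no win
col 6: drop X → no win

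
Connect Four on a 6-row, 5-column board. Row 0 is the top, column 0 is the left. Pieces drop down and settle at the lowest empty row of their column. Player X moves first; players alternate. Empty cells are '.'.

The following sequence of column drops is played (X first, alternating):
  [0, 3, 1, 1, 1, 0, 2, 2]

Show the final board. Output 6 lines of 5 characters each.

Move 1: X drops in col 0, lands at row 5
Move 2: O drops in col 3, lands at row 5
Move 3: X drops in col 1, lands at row 5
Move 4: O drops in col 1, lands at row 4
Move 5: X drops in col 1, lands at row 3
Move 6: O drops in col 0, lands at row 4
Move 7: X drops in col 2, lands at row 5
Move 8: O drops in col 2, lands at row 4

Answer: .....
.....
.....
.X...
OOO..
XXXO.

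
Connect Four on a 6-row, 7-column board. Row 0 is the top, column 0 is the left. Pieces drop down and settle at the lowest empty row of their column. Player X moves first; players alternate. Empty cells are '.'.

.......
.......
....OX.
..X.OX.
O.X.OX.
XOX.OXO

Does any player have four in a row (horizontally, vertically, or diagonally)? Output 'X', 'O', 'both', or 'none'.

both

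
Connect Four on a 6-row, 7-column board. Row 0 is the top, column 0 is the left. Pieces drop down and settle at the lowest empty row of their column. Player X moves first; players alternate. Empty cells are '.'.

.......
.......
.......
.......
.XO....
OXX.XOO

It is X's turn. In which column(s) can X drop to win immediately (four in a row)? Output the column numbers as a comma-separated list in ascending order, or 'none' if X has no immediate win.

col 0: drop X → no win
col 1: drop X → no win
col 2: drop X → no win
col 3: drop X → WIN!
col 4: drop X → no win
col 5: drop X → no win
col 6: drop X → no win

Answer: 3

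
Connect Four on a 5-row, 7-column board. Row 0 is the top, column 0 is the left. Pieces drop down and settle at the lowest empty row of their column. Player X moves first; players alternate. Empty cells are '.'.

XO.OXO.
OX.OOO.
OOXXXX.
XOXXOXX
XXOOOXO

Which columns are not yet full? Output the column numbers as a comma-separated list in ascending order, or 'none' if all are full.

col 0: top cell = 'X' → FULL
col 1: top cell = 'O' → FULL
col 2: top cell = '.' → open
col 3: top cell = 'O' → FULL
col 4: top cell = 'X' → FULL
col 5: top cell = 'O' → FULL
col 6: top cell = '.' → open

Answer: 2,6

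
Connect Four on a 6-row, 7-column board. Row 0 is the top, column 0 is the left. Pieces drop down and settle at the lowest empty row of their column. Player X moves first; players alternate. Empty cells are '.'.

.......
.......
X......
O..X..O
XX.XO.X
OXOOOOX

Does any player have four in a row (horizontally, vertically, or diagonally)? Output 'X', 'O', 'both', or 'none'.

O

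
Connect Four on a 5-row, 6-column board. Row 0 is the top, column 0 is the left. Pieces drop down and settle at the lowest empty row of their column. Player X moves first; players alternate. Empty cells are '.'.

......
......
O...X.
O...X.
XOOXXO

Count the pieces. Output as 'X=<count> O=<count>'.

X=5 O=5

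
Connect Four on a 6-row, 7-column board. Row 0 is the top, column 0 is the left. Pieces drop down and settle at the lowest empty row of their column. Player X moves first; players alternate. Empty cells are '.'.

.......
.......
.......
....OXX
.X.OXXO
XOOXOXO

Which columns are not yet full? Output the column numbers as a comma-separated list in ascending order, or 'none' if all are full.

Answer: 0,1,2,3,4,5,6

Derivation:
col 0: top cell = '.' → open
col 1: top cell = '.' → open
col 2: top cell = '.' → open
col 3: top cell = '.' → open
col 4: top cell = '.' → open
col 5: top cell = '.' → open
col 6: top cell = '.' → open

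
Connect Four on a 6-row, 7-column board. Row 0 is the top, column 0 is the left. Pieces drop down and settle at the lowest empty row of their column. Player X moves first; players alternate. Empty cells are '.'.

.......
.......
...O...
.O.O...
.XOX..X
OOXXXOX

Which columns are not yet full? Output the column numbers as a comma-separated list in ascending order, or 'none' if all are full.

Answer: 0,1,2,3,4,5,6

Derivation:
col 0: top cell = '.' → open
col 1: top cell = '.' → open
col 2: top cell = '.' → open
col 3: top cell = '.' → open
col 4: top cell = '.' → open
col 5: top cell = '.' → open
col 6: top cell = '.' → open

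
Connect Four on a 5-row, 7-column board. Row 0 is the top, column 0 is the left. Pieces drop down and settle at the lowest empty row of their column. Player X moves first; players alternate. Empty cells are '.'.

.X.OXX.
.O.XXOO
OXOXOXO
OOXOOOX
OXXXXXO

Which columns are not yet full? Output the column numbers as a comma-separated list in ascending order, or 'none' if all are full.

col 0: top cell = '.' → open
col 1: top cell = 'X' → FULL
col 2: top cell = '.' → open
col 3: top cell = 'O' → FULL
col 4: top cell = 'X' → FULL
col 5: top cell = 'X' → FULL
col 6: top cell = '.' → open

Answer: 0,2,6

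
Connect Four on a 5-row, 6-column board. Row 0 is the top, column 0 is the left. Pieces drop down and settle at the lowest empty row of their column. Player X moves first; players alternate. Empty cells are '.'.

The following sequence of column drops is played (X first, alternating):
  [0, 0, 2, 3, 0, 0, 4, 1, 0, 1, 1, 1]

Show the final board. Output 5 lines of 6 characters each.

Answer: X.....
OO....
XX....
OO....
XOXOX.

Derivation:
Move 1: X drops in col 0, lands at row 4
Move 2: O drops in col 0, lands at row 3
Move 3: X drops in col 2, lands at row 4
Move 4: O drops in col 3, lands at row 4
Move 5: X drops in col 0, lands at row 2
Move 6: O drops in col 0, lands at row 1
Move 7: X drops in col 4, lands at row 4
Move 8: O drops in col 1, lands at row 4
Move 9: X drops in col 0, lands at row 0
Move 10: O drops in col 1, lands at row 3
Move 11: X drops in col 1, lands at row 2
Move 12: O drops in col 1, lands at row 1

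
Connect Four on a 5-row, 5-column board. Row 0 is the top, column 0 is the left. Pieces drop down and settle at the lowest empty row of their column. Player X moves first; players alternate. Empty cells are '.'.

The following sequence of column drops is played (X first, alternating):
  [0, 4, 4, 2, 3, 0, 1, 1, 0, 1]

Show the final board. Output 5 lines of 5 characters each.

Move 1: X drops in col 0, lands at row 4
Move 2: O drops in col 4, lands at row 4
Move 3: X drops in col 4, lands at row 3
Move 4: O drops in col 2, lands at row 4
Move 5: X drops in col 3, lands at row 4
Move 6: O drops in col 0, lands at row 3
Move 7: X drops in col 1, lands at row 4
Move 8: O drops in col 1, lands at row 3
Move 9: X drops in col 0, lands at row 2
Move 10: O drops in col 1, lands at row 2

Answer: .....
.....
XO...
OO..X
XXOXO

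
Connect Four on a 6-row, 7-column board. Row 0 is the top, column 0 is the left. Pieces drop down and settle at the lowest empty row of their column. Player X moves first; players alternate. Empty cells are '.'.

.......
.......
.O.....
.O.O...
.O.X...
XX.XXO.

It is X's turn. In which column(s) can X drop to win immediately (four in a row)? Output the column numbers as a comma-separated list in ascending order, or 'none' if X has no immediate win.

col 0: drop X → no win
col 1: drop X → no win
col 2: drop X → WIN!
col 3: drop X → no win
col 4: drop X → no win
col 5: drop X → no win
col 6: drop X → no win

Answer: 2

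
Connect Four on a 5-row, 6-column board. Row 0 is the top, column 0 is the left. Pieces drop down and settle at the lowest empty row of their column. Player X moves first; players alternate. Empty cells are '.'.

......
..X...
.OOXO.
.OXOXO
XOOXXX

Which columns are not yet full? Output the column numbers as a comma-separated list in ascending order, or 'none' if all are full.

col 0: top cell = '.' → open
col 1: top cell = '.' → open
col 2: top cell = '.' → open
col 3: top cell = '.' → open
col 4: top cell = '.' → open
col 5: top cell = '.' → open

Answer: 0,1,2,3,4,5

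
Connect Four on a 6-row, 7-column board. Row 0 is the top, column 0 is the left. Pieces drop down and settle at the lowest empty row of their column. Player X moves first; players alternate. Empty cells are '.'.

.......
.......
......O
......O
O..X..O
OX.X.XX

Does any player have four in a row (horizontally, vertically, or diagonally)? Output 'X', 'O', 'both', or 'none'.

none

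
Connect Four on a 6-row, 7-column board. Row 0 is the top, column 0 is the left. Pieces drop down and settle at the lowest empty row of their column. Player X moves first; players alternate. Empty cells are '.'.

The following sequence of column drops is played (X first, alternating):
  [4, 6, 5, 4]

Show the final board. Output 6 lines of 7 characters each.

Move 1: X drops in col 4, lands at row 5
Move 2: O drops in col 6, lands at row 5
Move 3: X drops in col 5, lands at row 5
Move 4: O drops in col 4, lands at row 4

Answer: .......
.......
.......
.......
....O..
....XXO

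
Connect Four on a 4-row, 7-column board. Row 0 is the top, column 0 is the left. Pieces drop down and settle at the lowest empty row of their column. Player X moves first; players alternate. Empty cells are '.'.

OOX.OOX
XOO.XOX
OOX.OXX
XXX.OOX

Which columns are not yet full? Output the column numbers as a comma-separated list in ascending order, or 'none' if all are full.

Answer: 3

Derivation:
col 0: top cell = 'O' → FULL
col 1: top cell = 'O' → FULL
col 2: top cell = 'X' → FULL
col 3: top cell = '.' → open
col 4: top cell = 'O' → FULL
col 5: top cell = 'O' → FULL
col 6: top cell = 'X' → FULL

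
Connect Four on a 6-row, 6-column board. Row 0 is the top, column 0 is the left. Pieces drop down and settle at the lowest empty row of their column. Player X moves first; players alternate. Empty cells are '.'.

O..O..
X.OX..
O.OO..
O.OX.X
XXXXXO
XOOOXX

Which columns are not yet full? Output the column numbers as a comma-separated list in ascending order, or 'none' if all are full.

Answer: 1,2,4,5

Derivation:
col 0: top cell = 'O' → FULL
col 1: top cell = '.' → open
col 2: top cell = '.' → open
col 3: top cell = 'O' → FULL
col 4: top cell = '.' → open
col 5: top cell = '.' → open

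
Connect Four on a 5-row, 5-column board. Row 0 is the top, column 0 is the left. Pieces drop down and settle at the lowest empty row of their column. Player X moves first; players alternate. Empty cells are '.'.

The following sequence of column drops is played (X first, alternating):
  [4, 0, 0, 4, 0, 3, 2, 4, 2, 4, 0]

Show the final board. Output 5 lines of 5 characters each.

Move 1: X drops in col 4, lands at row 4
Move 2: O drops in col 0, lands at row 4
Move 3: X drops in col 0, lands at row 3
Move 4: O drops in col 4, lands at row 3
Move 5: X drops in col 0, lands at row 2
Move 6: O drops in col 3, lands at row 4
Move 7: X drops in col 2, lands at row 4
Move 8: O drops in col 4, lands at row 2
Move 9: X drops in col 2, lands at row 3
Move 10: O drops in col 4, lands at row 1
Move 11: X drops in col 0, lands at row 1

Answer: .....
X...O
X...O
X.X.O
O.XOX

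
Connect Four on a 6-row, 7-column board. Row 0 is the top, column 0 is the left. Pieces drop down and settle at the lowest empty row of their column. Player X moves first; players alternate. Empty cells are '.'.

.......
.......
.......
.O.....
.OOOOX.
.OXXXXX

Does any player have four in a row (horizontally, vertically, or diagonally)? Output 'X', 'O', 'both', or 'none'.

both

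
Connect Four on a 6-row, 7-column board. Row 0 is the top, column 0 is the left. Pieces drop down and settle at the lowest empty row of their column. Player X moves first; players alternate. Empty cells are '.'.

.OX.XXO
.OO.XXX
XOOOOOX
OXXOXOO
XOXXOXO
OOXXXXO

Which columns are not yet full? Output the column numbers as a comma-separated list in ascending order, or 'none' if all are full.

col 0: top cell = '.' → open
col 1: top cell = 'O' → FULL
col 2: top cell = 'X' → FULL
col 3: top cell = '.' → open
col 4: top cell = 'X' → FULL
col 5: top cell = 'X' → FULL
col 6: top cell = 'O' → FULL

Answer: 0,3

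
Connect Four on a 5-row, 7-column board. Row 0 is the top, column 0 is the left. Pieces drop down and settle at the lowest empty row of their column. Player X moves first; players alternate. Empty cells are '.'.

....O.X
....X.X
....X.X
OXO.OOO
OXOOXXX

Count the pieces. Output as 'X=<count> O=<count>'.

X=10 O=9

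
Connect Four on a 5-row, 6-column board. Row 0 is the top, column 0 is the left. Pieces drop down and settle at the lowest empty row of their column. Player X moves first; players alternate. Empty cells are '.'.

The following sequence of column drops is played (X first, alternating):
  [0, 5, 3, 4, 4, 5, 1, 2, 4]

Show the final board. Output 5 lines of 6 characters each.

Answer: ......
......
....X.
....XO
XXOXOO

Derivation:
Move 1: X drops in col 0, lands at row 4
Move 2: O drops in col 5, lands at row 4
Move 3: X drops in col 3, lands at row 4
Move 4: O drops in col 4, lands at row 4
Move 5: X drops in col 4, lands at row 3
Move 6: O drops in col 5, lands at row 3
Move 7: X drops in col 1, lands at row 4
Move 8: O drops in col 2, lands at row 4
Move 9: X drops in col 4, lands at row 2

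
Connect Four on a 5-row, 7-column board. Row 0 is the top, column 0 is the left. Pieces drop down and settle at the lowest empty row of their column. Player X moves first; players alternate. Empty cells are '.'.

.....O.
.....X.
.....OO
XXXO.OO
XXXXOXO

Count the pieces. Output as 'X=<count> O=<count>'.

X=9 O=8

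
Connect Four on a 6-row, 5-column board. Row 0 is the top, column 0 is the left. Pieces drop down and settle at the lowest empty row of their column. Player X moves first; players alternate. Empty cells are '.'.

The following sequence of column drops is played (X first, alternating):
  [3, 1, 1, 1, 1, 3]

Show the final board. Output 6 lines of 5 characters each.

Answer: .....
.....
.X...
.O...
.X.O.
.O.X.

Derivation:
Move 1: X drops in col 3, lands at row 5
Move 2: O drops in col 1, lands at row 5
Move 3: X drops in col 1, lands at row 4
Move 4: O drops in col 1, lands at row 3
Move 5: X drops in col 1, lands at row 2
Move 6: O drops in col 3, lands at row 4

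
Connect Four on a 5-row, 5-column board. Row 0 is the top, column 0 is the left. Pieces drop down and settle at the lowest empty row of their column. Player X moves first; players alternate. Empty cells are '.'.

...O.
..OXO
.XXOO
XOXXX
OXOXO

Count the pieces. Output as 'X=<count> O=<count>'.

X=9 O=9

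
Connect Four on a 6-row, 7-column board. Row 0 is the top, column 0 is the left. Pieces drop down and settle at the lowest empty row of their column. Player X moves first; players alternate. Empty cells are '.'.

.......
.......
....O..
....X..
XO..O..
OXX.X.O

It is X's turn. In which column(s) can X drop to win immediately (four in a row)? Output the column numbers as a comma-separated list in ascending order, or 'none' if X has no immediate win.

Answer: 3

Derivation:
col 0: drop X → no win
col 1: drop X → no win
col 2: drop X → no win
col 3: drop X → WIN!
col 4: drop X → no win
col 5: drop X → no win
col 6: drop X → no win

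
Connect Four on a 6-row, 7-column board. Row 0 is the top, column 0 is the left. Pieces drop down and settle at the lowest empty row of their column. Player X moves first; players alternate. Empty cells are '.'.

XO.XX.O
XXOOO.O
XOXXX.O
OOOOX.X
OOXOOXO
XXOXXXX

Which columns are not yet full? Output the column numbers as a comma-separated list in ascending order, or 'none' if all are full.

col 0: top cell = 'X' → FULL
col 1: top cell = 'O' → FULL
col 2: top cell = '.' → open
col 3: top cell = 'X' → FULL
col 4: top cell = 'X' → FULL
col 5: top cell = '.' → open
col 6: top cell = 'O' → FULL

Answer: 2,5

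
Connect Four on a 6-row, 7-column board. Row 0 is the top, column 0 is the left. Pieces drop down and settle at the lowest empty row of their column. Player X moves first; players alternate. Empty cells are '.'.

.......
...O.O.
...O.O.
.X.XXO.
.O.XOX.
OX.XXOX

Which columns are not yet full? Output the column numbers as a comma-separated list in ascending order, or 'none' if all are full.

col 0: top cell = '.' → open
col 1: top cell = '.' → open
col 2: top cell = '.' → open
col 3: top cell = '.' → open
col 4: top cell = '.' → open
col 5: top cell = '.' → open
col 6: top cell = '.' → open

Answer: 0,1,2,3,4,5,6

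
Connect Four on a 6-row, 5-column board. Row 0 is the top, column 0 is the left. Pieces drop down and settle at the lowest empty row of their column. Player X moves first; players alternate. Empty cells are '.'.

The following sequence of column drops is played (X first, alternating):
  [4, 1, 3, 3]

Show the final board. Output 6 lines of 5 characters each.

Answer: .....
.....
.....
.....
...O.
.O.XX

Derivation:
Move 1: X drops in col 4, lands at row 5
Move 2: O drops in col 1, lands at row 5
Move 3: X drops in col 3, lands at row 5
Move 4: O drops in col 3, lands at row 4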